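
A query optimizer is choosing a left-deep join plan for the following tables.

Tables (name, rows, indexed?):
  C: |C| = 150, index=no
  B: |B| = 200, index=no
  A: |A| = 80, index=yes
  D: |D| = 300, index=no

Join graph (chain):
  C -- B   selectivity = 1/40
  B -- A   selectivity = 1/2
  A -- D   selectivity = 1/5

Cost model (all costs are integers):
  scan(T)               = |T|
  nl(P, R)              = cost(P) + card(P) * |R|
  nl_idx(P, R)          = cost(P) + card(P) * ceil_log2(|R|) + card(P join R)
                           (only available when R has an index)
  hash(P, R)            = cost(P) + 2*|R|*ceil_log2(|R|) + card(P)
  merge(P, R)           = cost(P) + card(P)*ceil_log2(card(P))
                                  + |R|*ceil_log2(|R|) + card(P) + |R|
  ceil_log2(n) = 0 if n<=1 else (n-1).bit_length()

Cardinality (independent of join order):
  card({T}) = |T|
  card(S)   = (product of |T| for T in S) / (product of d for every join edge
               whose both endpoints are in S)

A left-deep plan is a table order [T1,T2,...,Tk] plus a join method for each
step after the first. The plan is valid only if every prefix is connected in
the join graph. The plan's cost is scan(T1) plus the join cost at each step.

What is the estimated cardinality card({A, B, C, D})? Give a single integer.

1800000

Tables in S: A(80), B(200), C(150), D(300)
Edges inside S: C-B(d=40), B-A(d=2), A-D(d=5)
numerator = 80 * 200 * 150 * 300 = 720000000
denominator = 40 * 2 * 5 = 400
card(S) = 720000000 / 400 = 1800000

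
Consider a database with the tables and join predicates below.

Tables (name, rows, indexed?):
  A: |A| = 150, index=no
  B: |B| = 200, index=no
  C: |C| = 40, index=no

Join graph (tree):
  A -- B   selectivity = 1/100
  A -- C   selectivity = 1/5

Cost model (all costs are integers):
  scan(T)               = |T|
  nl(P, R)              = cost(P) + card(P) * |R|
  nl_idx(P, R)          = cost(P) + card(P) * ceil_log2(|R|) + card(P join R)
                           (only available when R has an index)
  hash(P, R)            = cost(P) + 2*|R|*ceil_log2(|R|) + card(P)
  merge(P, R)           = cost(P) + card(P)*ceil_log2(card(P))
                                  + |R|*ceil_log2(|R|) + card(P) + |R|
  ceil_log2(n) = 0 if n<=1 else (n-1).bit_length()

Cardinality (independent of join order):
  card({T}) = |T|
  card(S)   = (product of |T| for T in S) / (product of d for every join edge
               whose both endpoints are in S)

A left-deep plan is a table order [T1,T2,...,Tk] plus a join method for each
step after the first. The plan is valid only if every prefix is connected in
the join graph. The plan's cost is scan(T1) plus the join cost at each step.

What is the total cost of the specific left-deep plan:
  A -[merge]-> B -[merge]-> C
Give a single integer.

step 1: scan A: cost=150, card=150
step 2: join B via merge
    card(P join B) = 150*200/(100) = 300
    cost = 150 + 150*8 + 200*8 + 150 + 200 = 3300
step 3: join C via merge
    card(P join C) = 300*40/(5) = 2400
    cost = 3300 + 300*9 + 40*6 + 300 + 40 = 6580

6580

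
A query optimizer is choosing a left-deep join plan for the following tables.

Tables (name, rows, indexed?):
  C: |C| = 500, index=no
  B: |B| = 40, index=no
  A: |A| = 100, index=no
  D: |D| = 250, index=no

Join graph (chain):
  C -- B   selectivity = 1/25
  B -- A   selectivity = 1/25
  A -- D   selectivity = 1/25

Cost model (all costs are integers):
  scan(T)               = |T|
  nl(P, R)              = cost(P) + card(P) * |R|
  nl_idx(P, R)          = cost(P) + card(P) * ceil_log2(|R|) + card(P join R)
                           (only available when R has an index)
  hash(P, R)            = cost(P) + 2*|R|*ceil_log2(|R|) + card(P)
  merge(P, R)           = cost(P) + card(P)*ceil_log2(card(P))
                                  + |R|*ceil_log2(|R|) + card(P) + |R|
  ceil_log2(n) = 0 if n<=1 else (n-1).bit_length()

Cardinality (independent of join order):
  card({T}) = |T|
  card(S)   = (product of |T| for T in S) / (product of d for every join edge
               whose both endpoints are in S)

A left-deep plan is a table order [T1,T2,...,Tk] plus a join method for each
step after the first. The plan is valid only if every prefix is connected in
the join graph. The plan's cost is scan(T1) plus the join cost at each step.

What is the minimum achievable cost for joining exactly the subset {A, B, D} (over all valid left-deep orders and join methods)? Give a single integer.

Selinger DP over subsets of {A,B,D}:
  {B}: scan cost=40, card=40
  {A}: scan cost=100, card=100
  {D}: scan cost=250, card=250
  {AB}: card=160; try (B,hash)→680, (A,merge)→1120, (B,merge)→1180, (A,hash)→1480, (A,nl)→4040, (B,nl)→4100; best=680 via (B,hash)
  {AD}: card=1000; try (A,hash)→1900, (D,merge)→3150, (A,merge)→3300, (D,hash)→4200, (D,nl)→25100, (A,nl)→25250; best=1900 via (A,hash)
  {ABD}: card=1600; try (B,hash)→3380, (D,merge)→4370, (D,hash)→4840, (B,merge)→13180, (D,nl)→40680, (B,nl)→41900; best=3380 via (B,hash)

3380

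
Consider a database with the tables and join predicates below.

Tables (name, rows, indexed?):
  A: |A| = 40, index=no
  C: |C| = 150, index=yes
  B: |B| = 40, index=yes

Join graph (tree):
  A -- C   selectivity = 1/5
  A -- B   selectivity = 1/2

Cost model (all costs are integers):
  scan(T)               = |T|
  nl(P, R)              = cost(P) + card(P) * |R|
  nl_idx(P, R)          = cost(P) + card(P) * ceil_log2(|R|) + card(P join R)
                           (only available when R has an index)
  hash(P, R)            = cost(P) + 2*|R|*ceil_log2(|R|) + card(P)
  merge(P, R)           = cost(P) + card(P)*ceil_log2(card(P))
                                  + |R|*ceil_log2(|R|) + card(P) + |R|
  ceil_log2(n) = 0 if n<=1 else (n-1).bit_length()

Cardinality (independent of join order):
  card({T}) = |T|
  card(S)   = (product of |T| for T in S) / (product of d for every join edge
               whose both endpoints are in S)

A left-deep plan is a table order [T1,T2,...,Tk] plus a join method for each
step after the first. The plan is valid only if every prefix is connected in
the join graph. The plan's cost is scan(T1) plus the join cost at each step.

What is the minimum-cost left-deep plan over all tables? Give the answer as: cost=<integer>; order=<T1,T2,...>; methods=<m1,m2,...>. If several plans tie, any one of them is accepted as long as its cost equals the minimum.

Selinger DP (subsets sized 1..n):
  {A}: scan cost=40, card=40
  {C}: scan cost=150, card=150
  {B}: scan cost=40, card=40
  {AC}: card=1200; try (A,hash)→780, (C,nl_idx)→1560, (C,merge)→1670, (A,merge)→1780, (C,hash)→2480, (C,nl)→6040 …(+1); best=780 via (A,hash)
  {AB}: card=800; try (B,hash)→560, (A,hash)→560, (B,merge)→600, (A,merge)→600, (B,nl_idx)→1080, (B,nl)→1640 …(+1); best=560 via (B,hash)
  {ABC}: card=24000; try (B,hash)→2460, (C,hash)→3760, (C,merge)→10710, (B,merge)→15460, (C,nl_idx)→30960, (B,nl_idx)→31980 …(+2); best=2460 via (B,hash)

cost=2460; order=C,A,B; methods=hash,hash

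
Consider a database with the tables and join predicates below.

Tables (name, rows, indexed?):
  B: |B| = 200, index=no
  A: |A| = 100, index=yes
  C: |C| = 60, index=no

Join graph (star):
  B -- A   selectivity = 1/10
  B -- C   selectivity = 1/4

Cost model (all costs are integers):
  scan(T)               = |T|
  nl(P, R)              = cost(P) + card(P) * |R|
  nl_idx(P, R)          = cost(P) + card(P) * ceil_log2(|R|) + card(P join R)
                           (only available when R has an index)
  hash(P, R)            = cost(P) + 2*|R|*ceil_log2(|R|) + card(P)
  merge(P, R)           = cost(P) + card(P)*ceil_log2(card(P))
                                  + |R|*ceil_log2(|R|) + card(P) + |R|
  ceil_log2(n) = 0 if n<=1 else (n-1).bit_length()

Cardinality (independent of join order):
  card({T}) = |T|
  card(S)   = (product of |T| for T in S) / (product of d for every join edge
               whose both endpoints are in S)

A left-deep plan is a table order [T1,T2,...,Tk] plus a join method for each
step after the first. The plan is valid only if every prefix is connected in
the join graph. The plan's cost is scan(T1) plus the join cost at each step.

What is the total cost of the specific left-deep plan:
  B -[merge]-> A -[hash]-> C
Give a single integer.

step 1: scan B: cost=200, card=200
step 2: join A via merge
    card(P join A) = 200*100/(10) = 2000
    cost = 200 + 200*8 + 100*7 + 200 + 100 = 2800
step 3: join C via hash
    card(P join C) = 2000*60/(4) = 30000
    cost = 2800 + 2*60*6 + 2000 = 5520

5520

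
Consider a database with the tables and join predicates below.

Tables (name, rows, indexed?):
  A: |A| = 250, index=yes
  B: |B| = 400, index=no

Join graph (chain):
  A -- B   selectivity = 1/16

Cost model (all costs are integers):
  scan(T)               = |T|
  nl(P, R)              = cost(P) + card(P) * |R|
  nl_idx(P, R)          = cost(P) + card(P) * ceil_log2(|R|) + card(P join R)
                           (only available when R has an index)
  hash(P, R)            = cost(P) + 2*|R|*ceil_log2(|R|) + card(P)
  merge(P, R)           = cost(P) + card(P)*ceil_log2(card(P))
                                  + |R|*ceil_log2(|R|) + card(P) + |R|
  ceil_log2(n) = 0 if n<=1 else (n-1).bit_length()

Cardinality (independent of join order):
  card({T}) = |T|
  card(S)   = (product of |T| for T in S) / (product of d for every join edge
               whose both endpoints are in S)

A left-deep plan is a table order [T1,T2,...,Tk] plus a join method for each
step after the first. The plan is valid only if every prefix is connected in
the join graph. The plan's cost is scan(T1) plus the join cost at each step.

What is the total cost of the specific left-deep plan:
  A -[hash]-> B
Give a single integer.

7700

step 1: scan A: cost=250, card=250
step 2: join B via hash
    card(P join B) = 250*400/(16) = 6250
    cost = 250 + 2*400*9 + 250 = 7700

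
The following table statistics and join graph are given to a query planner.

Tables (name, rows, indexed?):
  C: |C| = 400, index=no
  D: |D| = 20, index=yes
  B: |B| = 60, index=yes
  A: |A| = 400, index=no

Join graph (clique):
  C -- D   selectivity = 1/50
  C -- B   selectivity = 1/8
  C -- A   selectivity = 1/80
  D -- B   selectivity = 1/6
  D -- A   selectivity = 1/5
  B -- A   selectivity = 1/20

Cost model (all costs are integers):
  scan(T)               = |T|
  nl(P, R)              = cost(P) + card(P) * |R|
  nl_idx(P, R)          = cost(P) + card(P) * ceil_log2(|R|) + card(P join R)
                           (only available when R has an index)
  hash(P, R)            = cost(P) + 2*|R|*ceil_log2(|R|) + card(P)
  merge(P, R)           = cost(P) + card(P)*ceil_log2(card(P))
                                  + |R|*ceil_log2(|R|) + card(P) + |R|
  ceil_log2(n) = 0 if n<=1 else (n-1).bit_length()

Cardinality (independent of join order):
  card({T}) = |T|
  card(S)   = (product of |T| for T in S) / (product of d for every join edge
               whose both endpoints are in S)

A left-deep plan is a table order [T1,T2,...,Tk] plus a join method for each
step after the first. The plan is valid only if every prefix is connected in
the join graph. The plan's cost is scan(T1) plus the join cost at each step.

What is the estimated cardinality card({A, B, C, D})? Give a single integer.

Tables in S: A(400), B(60), C(400), D(20)
Edges inside S: C-D(d=50), C-B(d=8), C-A(d=80), D-B(d=6), D-A(d=5), B-A(d=20)
numerator = 400 * 60 * 400 * 20 = 192000000
denominator = 50 * 8 * 80 * 6 * 5 * 20 = 19200000
card(S) = 192000000 / 19200000 = 10

10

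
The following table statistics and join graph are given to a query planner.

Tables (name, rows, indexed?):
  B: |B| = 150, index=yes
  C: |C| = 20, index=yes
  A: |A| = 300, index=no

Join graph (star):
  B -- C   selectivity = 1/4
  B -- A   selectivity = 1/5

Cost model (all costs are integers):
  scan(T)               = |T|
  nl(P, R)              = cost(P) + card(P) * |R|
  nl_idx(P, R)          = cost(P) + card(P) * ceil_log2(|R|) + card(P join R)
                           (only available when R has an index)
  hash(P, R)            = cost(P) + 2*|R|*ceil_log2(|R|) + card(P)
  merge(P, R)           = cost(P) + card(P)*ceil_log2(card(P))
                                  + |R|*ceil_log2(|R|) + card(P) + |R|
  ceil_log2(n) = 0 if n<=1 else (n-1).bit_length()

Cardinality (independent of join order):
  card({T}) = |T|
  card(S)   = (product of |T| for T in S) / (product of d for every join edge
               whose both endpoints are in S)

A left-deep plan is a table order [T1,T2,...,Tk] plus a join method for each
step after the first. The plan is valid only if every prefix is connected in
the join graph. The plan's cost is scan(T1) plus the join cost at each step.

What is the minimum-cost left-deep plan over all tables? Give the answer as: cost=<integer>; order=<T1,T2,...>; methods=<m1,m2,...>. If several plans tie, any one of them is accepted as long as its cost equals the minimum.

Selinger DP (subsets sized 1..n):
  {B}: scan cost=150, card=150
  {C}: scan cost=20, card=20
  {A}: scan cost=300, card=300
  {BC}: card=750; try (C,hash)→500, (B,nl_idx)→930, (B,merge)→1490, (C,merge)→1620, (C,nl_idx)→1650, (B,hash)→2440 …(+2); best=500 via (C,hash)
  {AB}: card=9000; try (B,hash)→3000, (A,merge)→4500, (B,merge)→4650, (A,hash)→5700, (B,nl_idx)→11700, (A,nl)→45150 …(+1); best=3000 via (B,hash)
  {ABC}: card=45000; try (A,hash)→6650, (A,merge)→11750, (C,hash)→12200, (C,nl_idx)→93000, (C,merge)→138120, (C,nl)→183000 …(+1); best=6650 via (A,hash)

cost=6650; order=B,C,A; methods=hash,hash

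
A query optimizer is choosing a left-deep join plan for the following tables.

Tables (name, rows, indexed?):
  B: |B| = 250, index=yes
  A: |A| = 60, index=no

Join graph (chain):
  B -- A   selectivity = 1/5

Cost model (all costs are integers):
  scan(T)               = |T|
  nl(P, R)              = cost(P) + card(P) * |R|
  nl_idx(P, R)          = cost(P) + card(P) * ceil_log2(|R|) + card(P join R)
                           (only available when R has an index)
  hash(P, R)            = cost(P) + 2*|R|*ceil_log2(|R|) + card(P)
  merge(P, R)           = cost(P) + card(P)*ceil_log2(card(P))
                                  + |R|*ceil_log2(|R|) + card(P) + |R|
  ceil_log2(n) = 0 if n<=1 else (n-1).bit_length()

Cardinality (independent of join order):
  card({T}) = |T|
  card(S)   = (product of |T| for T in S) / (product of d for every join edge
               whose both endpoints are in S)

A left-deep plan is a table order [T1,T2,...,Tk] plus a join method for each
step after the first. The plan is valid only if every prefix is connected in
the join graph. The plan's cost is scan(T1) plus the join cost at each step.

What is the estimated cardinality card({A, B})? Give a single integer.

3000

Tables in S: A(60), B(250)
Edges inside S: B-A(d=5)
numerator = 60 * 250 = 15000
denominator = 5 = 5
card(S) = 15000 / 5 = 3000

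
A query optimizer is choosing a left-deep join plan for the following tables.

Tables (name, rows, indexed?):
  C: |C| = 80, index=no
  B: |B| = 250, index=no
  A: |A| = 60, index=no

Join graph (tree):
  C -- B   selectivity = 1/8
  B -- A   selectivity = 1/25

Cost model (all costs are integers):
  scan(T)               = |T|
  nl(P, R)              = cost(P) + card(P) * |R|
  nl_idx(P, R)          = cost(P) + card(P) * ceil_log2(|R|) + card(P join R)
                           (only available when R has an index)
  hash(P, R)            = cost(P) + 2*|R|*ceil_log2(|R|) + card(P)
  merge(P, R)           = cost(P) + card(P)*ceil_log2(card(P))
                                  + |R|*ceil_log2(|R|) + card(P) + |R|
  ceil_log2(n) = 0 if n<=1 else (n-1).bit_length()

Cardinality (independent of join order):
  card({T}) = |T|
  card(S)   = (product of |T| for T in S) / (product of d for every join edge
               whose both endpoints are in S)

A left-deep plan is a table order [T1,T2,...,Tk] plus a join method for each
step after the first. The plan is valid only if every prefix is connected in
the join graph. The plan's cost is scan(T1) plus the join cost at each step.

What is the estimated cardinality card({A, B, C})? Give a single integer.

6000

Tables in S: A(60), B(250), C(80)
Edges inside S: C-B(d=8), B-A(d=25)
numerator = 60 * 250 * 80 = 1200000
denominator = 8 * 25 = 200
card(S) = 1200000 / 200 = 6000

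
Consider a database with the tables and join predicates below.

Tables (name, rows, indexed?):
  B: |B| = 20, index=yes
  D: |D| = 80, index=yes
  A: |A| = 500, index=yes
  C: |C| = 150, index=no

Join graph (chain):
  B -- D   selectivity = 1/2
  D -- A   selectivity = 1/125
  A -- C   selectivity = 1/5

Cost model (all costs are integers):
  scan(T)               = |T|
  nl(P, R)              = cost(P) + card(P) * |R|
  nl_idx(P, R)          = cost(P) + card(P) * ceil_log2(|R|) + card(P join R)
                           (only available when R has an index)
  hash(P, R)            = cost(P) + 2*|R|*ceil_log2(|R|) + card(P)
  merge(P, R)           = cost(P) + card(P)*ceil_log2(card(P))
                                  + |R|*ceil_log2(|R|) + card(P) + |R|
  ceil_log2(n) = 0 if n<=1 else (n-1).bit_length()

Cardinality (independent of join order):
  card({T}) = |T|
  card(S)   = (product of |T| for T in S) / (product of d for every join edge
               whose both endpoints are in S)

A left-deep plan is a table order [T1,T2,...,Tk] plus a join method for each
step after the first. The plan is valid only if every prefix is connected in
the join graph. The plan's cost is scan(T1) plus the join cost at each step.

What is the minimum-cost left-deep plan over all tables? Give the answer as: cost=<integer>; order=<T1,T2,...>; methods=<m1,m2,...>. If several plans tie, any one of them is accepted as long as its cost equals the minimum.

Selinger DP (subsets sized 1..n):
  {B}: scan cost=20, card=20
  {D}: scan cost=80, card=80
  {A}: scan cost=500, card=500
  {C}: scan cost=150, card=150
  {BD}: card=800; try (B,hash)→360, (D,merge)→780, (B,merge)→840, (D,nl_idx)→960, (D,hash)→1160, (B,nl_idx)→1280 …(+2); best=360 via (B,hash)
  {AD}: card=320; try (A,nl_idx)→1120, (D,hash)→2120, (D,nl_idx)→4320, (A,merge)→5720, (D,merge)→6140, (A,hash)→9160 …(+2); best=1120 via (A,nl_idx)
  {AC}: card=15000; try (C,hash)→3400, (A,merge)→6500, (C,merge)→6850, (A,hash)→9300, (A,nl_idx)→16500, (A,nl)→75150 …(+1); best=3400 via (C,hash)
  {ABD}: card=3200; try (B,hash)→1640, (B,merge)→4440, (B,nl_idx)→5920, (B,nl)→7520, (A,hash)→10160, (A,nl_idx)→10760 …(+2); best=1640 via (B,hash)
  {ACD}: card=9600; try (C,hash)→3840, (C,merge)→5670, (D,hash)→19520, (C,nl)→49120, (D,nl_idx)→118000, (D,merge)→229040 …(+1); best=3840 via (C,hash)
  {ABCD}: card=96000; try (C,hash)→7240, (B,hash)→13640, (C,merge)→44590, (B,nl_idx)→147840, (B,merge)→147960, (B,nl)→195840 …(+1); best=7240 via (C,hash)

cost=7240; order=D,A,B,C; methods=nl_idx,hash,hash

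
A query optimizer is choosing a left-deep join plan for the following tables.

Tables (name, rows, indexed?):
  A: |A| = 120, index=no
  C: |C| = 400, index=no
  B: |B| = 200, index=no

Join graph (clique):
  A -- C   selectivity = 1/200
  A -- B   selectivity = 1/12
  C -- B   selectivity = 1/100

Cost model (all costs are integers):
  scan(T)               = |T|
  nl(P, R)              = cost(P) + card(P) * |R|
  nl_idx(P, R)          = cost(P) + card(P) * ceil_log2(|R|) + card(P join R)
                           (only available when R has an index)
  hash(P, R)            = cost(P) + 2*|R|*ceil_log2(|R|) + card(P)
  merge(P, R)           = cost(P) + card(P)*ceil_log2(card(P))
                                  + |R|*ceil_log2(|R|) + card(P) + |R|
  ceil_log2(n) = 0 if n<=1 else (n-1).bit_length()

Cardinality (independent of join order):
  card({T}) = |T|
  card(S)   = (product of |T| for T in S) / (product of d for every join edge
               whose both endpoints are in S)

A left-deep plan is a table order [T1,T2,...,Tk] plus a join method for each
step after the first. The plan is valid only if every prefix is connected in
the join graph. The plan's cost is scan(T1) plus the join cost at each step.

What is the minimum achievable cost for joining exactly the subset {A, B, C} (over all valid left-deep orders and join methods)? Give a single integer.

5920

Selinger DP over subsets of {A,B,C}:
  {A}: scan cost=120, card=120
  {C}: scan cost=400, card=400
  {B}: scan cost=200, card=200
  {AC}: card=240; try (A,hash)→2480, (C,merge)→5080, (A,merge)→5360, (C,hash)→7440, (C,nl)→48120, (A,nl)→48400; best=2480 via (A,hash)
  {AB}: card=2000; try (A,hash)→2080, (B,merge)→2880, (A,merge)→2960, (B,hash)→3440, (B,nl)→24120, (A,nl)→24200; best=2080 via (A,hash)
  {BC}: card=800; try (B,hash)→4000, (C,merge)→6000, (B,merge)→6200, (C,hash)→7600, (C,nl)→80200, (B,nl)→80400; best=4000 via (B,hash)
  {ABC}: card=40; try (B,hash)→5920, (B,merge)→6440, (A,hash)→6480, (C,hash)→11280, (A,merge)→13760, (C,merge)→30080 …(+3); best=5920 via (B,hash)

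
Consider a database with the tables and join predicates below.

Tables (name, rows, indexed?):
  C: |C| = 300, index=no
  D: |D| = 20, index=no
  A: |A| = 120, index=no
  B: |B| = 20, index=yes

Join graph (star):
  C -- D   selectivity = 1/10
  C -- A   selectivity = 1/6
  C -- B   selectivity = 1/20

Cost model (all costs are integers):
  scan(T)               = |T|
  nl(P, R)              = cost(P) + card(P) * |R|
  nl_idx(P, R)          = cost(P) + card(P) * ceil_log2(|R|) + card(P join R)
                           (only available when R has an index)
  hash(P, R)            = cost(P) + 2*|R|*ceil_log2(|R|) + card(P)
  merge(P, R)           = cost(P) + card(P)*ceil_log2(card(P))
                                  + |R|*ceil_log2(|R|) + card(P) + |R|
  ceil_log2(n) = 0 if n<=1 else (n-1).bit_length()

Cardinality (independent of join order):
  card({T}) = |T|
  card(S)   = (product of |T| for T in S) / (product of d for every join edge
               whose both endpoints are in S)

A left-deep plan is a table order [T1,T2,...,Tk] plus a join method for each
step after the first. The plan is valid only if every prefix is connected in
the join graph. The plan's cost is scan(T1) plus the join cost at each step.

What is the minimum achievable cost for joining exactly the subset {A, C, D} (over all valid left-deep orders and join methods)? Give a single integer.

Selinger DP over subsets of {A,C,D}:
  {C}: scan cost=300, card=300
  {D}: scan cost=20, card=20
  {A}: scan cost=120, card=120
  {CD}: card=600; try (D,hash)→800, (C,merge)→3140, (D,merge)→3420, (C,hash)→5440, (C,nl)→6020, (D,nl)→6300; best=800 via (D,hash)
  {AC}: card=6000; try (A,hash)→2280, (C,merge)→4080, (A,merge)→4260, (C,hash)→5640, (C,nl)→36120, (A,nl)→36300; best=2280 via (A,hash)
  {ACD}: card=12000; try (A,hash)→3080, (A,merge)→8360, (D,hash)→8480, (A,nl)→72800, (D,merge)→86400, (D,nl)→122280; best=3080 via (A,hash)

3080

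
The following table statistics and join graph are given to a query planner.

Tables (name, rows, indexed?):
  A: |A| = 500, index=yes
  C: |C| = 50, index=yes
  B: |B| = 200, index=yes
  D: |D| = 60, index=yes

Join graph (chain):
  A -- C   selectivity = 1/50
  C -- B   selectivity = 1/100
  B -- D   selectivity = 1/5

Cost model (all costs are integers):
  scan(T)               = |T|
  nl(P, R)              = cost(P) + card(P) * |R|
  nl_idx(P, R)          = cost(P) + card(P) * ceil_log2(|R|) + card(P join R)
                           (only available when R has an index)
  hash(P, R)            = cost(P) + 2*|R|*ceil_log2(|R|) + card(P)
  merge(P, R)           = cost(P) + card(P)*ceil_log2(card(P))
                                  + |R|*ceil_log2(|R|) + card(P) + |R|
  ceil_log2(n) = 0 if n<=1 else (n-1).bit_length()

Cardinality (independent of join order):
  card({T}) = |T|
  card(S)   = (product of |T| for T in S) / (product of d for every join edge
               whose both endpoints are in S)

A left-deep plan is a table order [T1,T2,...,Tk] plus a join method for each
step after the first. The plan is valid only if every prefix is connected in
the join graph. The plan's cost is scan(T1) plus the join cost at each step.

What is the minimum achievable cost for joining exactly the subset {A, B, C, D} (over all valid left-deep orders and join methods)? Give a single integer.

4170

Selinger DP over subsets of {A,B,C,D}:
  {A}: scan cost=500, card=500
  {C}: scan cost=50, card=50
  {B}: scan cost=200, card=200
  {D}: scan cost=60, card=60
  {AC}: card=500; try (A,nl_idx)→1000, (C,hash)→1600, (C,nl_idx)→4000, (A,merge)→5400, (C,merge)→5850, (A,hash)→9100 …(+2); best=1000 via (A,nl_idx)
  {BC}: card=100; try (B,nl_idx)→550, (C,hash)→1000, (C,nl_idx)→1500, (B,merge)→2200, (C,merge)→2350, (B,hash)→3300 …(+2); best=550 via (B,nl_idx)
  {BD}: card=2400; try (D,hash)→1120, (B,merge)→2280, (D,merge)→2420, (B,nl_idx)→2940, (B,hash)→3320, (D,nl_idx)→3800 …(+2); best=1120 via (D,hash)
  {ABC}: card=1000; try (A,nl_idx)→2450, (B,hash)→4700, (B,nl_idx)→6000, (A,merge)→6350, (B,merge)→7800, (A,hash)→9650 …(+2); best=2450 via (A,nl_idx)
  {BCD}: card=1200; try (D,hash)→1370, (D,merge)→1770, (D,nl_idx)→2350, (C,hash)→4120, (D,nl)→6550, (C,nl_idx)→16720 …(+2); best=1370 via (D,hash)
  {ABCD}: card=12000; try (D,hash)→4170, (A,hash)→11570, (D,merge)→13870, (D,nl_idx)→20450, (A,merge)→20770, (A,nl_idx)→24170 …(+2); best=4170 via (D,hash)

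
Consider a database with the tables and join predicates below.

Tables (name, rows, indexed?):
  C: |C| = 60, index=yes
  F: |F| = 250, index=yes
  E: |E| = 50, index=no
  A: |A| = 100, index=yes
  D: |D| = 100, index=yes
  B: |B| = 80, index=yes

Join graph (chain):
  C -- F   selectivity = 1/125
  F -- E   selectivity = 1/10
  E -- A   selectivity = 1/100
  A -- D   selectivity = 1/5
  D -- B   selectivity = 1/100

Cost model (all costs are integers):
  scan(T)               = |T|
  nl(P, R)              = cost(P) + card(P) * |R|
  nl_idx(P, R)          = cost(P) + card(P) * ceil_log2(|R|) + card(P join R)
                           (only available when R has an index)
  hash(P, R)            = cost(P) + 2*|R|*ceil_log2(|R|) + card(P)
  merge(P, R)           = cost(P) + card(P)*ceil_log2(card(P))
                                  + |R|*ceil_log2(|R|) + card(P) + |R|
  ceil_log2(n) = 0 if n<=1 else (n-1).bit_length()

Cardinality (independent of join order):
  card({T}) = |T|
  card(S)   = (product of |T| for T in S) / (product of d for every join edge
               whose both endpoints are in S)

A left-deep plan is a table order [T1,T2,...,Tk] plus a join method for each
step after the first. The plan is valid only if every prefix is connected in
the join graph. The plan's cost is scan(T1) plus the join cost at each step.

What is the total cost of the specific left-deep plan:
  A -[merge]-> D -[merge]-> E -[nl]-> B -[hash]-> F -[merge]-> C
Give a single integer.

step 1: scan A: cost=100, card=100
step 2: join D via merge
    card(P join D) = 100*100/(5) = 2000
    cost = 100 + 100*7 + 100*7 + 100 + 100 = 1700
step 3: join E via merge
    card(P join E) = 2000*50/(100) = 1000
    cost = 1700 + 2000*11 + 50*6 + 2000 + 50 = 26050
step 4: join B via nl
    card(P join B) = 1000*80/(100) = 800
    cost = 26050 + 1000*80 = 106050
step 5: join F via hash
    card(P join F) = 800*250/(10) = 20000
    cost = 106050 + 2*250*8 + 800 = 110850
step 6: join C via merge
    card(P join C) = 20000*60/(125) = 9600
    cost = 110850 + 20000*15 + 60*6 + 20000 + 60 = 431270

431270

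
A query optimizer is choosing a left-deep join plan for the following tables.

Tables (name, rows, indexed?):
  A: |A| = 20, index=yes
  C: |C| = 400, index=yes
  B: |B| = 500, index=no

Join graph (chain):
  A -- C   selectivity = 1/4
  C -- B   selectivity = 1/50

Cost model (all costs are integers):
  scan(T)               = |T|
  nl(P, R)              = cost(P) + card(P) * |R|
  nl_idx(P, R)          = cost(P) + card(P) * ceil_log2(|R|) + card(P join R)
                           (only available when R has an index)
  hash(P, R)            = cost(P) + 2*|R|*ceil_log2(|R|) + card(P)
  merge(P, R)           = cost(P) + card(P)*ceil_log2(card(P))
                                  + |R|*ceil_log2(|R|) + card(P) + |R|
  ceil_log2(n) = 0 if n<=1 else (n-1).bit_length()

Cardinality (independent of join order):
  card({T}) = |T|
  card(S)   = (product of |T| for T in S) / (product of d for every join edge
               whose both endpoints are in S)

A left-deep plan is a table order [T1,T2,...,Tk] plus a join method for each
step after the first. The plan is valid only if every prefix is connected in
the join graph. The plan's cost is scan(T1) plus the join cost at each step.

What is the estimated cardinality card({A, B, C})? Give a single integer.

20000

Tables in S: A(20), B(500), C(400)
Edges inside S: A-C(d=4), C-B(d=50)
numerator = 20 * 500 * 400 = 4000000
denominator = 4 * 50 = 200
card(S) = 4000000 / 200 = 20000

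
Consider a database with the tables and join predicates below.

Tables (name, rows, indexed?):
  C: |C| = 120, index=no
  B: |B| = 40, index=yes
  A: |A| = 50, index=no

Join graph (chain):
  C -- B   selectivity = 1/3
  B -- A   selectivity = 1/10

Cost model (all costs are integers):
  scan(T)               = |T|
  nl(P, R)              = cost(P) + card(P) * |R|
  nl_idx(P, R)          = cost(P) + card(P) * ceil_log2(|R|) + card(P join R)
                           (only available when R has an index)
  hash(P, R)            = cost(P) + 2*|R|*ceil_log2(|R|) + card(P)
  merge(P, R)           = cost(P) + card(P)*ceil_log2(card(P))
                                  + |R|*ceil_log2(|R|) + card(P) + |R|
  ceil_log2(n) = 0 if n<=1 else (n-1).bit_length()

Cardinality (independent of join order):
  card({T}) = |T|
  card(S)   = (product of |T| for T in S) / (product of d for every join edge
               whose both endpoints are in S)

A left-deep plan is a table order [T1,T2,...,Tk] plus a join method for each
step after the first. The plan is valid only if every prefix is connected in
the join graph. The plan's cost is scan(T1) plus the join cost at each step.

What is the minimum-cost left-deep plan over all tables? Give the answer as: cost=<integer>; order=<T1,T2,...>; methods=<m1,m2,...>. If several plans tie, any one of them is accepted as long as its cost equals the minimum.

Selinger DP (subsets sized 1..n):
  {C}: scan cost=120, card=120
  {B}: scan cost=40, card=40
  {A}: scan cost=50, card=50
  {BC}: card=1600; try (B,hash)→720, (C,merge)→1280, (B,merge)→1360, (C,hash)→1760, (B,nl_idx)→2440, (C,nl)→4840 …(+1); best=720 via (B,hash)
  {AB}: card=200; try (B,nl_idx)→550, (B,hash)→580, (A,merge)→670, (B,merge)→680, (A,hash)→680, (A,nl)→2040 …(+1); best=550 via (B,nl_idx)
  {ABC}: card=8000; try (C,hash)→2430, (A,hash)→2920, (C,merge)→3310, (A,merge)→20270, (C,nl)→24550, (A,nl)→80720; best=2430 via (C,hash)

cost=2430; order=A,B,C; methods=nl_idx,hash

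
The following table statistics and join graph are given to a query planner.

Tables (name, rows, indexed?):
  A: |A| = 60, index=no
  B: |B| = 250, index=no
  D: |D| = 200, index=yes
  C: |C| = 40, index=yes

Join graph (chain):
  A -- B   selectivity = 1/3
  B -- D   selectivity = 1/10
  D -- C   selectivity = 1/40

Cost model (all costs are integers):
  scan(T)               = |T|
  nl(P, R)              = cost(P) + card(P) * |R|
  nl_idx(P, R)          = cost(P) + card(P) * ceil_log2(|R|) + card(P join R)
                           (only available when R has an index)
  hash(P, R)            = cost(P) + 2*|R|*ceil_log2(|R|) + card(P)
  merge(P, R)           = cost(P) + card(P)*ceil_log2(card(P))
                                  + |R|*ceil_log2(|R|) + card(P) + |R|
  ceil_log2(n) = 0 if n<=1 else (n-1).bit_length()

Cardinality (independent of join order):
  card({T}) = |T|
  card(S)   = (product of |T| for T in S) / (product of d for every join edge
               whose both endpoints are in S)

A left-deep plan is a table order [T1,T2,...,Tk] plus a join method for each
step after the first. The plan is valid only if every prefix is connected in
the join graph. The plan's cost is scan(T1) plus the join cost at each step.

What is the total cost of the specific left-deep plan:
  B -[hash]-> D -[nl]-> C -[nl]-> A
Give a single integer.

step 1: scan B: cost=250, card=250
step 2: join D via hash
    card(P join D) = 250*200/(10) = 5000
    cost = 250 + 2*200*8 + 250 = 3700
step 3: join C via nl
    card(P join C) = 5000*40/(40) = 5000
    cost = 3700 + 5000*40 = 203700
step 4: join A via nl
    card(P join A) = 5000*60/(3) = 100000
    cost = 203700 + 5000*60 = 503700

503700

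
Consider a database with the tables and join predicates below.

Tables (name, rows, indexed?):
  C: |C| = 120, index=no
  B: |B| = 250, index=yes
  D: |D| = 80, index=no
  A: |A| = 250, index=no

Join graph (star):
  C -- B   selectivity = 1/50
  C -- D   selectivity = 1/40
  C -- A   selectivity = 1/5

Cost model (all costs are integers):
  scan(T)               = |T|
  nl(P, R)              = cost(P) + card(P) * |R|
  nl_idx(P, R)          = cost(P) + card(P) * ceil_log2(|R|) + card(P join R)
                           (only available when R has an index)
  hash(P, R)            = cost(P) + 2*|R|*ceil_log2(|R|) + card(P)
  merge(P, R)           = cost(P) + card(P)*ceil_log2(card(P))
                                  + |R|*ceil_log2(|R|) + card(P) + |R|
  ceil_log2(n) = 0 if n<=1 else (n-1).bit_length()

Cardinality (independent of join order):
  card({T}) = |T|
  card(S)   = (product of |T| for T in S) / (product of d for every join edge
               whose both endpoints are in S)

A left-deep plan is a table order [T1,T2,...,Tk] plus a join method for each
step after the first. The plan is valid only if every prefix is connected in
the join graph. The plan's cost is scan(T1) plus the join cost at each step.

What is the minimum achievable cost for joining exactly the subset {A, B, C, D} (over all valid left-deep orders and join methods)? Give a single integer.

8600

Selinger DP over subsets of {A,B,C,D}:
  {C}: scan cost=120, card=120
  {B}: scan cost=250, card=250
  {D}: scan cost=80, card=80
  {A}: scan cost=250, card=250
  {BC}: card=600; try (B,nl_idx)→1680, (C,hash)→2180, (B,merge)→3330, (C,merge)→3460, (B,hash)→4240, (B,nl)→30120 …(+1); best=1680 via (B,nl_idx)
  {CD}: card=240; try (D,hash)→1360, (C,merge)→1680, (D,merge)→1720, (C,hash)→1840, (C,nl)→9680, (D,nl)→9720; best=1360 via (D,hash)
  {AC}: card=6000; try (C,hash)→2180, (A,merge)→3330, (C,merge)→3460, (A,hash)→4240, (A,nl)→30120, (C,nl)→30250; best=2180 via (C,hash)
  {BCD}: card=1200; try (D,hash)→3400, (B,nl_idx)→4480, (B,hash)→5600, (B,merge)→5770, (D,merge)→8920, (D,nl)→49680 …(+1); best=3400 via (D,hash)
  {ABC}: card=30000; try (A,hash)→6280, (A,merge)→10530, (B,hash)→12180, (B,nl_idx)→80180, (B,merge)→88430, (A,nl)→151680 …(+1); best=6280 via (A,hash)
  {ACD}: card=12000; try (A,hash)→5600, (A,merge)→5770, (D,hash)→9300, (A,nl)→61360, (D,merge)→86820, (D,nl)→482180; best=5600 via (A,hash)
  {ABCD}: card=60000; try (A,hash)→8600, (A,merge)→20050, (B,hash)→21600, (D,hash)→37400, (B,nl_idx)→161600, (B,merge)→187850 …(+4); best=8600 via (A,hash)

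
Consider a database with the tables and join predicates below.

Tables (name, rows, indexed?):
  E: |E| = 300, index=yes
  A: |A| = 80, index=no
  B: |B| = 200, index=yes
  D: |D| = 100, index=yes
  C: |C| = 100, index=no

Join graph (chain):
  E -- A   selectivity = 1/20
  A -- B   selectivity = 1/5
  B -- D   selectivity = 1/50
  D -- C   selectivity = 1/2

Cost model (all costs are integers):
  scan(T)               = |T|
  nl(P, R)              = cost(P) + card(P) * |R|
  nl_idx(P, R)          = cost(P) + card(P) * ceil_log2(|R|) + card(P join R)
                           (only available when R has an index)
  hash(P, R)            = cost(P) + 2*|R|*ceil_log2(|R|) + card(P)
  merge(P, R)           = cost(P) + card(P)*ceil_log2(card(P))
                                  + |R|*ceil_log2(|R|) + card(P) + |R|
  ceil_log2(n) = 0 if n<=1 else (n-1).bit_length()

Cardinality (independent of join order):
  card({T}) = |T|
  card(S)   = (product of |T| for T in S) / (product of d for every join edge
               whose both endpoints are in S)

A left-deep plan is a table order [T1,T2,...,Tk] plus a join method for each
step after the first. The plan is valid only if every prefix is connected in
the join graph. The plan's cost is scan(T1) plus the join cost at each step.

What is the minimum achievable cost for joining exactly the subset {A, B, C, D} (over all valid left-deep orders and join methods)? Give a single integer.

Selinger DP over subsets of {A,B,C,D}:
  {A}: scan cost=80, card=80
  {B}: scan cost=200, card=200
  {D}: scan cost=100, card=100
  {C}: scan cost=100, card=100
  {AB}: card=3200; try (A,hash)→1520, (B,merge)→2520, (A,merge)→2640, (B,hash)→3360, (B,nl_idx)→3920, (B,nl)→16080 …(+1); best=1520 via (A,hash)
  {BD}: card=400; try (B,nl_idx)→1300, (D,hash)→1800, (D,nl_idx)→2000, (B,merge)→2700, (D,merge)→2800, (B,hash)→3400 …(+2); best=1300 via (B,nl_idx)
  {CD}: card=5000; try (D,hash)→1600, (C,hash)→1600, (D,merge)→1700, (C,merge)→1700, (D,nl_idx)→5800, (D,nl)→10100 …(+1); best=1600 via (D,hash)
  {ABD}: card=6400; try (A,hash)→2820, (A,merge)→5940, (D,hash)→6120, (D,nl_idx)→30320, (A,nl)→33300, (D,merge)→43920 …(+1); best=2820 via (A,hash)
  {BCD}: card=20000; try (C,hash)→3100, (C,merge)→6100, (B,hash)→9800, (C,nl)→41300, (B,nl_idx)→61600, (B,merge)→73400 …(+1); best=3100 via (C,hash)
  {ABCD}: card=320000; try (C,hash)→10620, (A,hash)→24220, (C,merge)→93220, (A,merge)→323740, (C,nl)→642820, (A,nl)→1603100; best=10620 via (C,hash)

10620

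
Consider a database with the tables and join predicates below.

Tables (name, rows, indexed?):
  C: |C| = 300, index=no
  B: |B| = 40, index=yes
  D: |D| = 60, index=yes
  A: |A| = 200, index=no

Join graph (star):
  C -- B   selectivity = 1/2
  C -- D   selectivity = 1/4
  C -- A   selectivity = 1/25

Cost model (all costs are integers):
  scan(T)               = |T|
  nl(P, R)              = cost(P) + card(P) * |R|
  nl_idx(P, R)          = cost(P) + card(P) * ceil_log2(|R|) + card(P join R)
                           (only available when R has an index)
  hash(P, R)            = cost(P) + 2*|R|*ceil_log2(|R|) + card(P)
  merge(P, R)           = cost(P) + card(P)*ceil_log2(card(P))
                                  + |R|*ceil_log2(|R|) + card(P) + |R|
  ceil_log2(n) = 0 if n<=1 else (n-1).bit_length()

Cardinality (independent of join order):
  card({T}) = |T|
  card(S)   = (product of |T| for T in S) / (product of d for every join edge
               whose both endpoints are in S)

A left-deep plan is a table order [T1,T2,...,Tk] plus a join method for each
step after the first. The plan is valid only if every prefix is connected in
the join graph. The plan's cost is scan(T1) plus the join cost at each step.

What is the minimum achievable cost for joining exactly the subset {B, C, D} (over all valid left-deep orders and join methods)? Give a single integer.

Selinger DP over subsets of {B,C,D}:
  {C}: scan cost=300, card=300
  {B}: scan cost=40, card=40
  {D}: scan cost=60, card=60
  {BC}: card=6000; try (B,hash)→1080, (C,merge)→3320, (B,merge)→3580, (C,hash)→5480, (B,nl_idx)→8100, (C,nl)→12040 …(+1); best=1080 via (B,hash)
  {CD}: card=4500; try (D,hash)→1320, (C,merge)→3480, (D,merge)→3720, (C,hash)→5520, (D,nl_idx)→6600, (C,nl)→18060 …(+1); best=1320 via (D,hash)
  {BCD}: card=90000; try (B,hash)→6300, (D,hash)→7800, (B,merge)→64600, (D,merge)→85500, (B,nl_idx)→118320, (D,nl_idx)→127080 …(+2); best=6300 via (B,hash)

6300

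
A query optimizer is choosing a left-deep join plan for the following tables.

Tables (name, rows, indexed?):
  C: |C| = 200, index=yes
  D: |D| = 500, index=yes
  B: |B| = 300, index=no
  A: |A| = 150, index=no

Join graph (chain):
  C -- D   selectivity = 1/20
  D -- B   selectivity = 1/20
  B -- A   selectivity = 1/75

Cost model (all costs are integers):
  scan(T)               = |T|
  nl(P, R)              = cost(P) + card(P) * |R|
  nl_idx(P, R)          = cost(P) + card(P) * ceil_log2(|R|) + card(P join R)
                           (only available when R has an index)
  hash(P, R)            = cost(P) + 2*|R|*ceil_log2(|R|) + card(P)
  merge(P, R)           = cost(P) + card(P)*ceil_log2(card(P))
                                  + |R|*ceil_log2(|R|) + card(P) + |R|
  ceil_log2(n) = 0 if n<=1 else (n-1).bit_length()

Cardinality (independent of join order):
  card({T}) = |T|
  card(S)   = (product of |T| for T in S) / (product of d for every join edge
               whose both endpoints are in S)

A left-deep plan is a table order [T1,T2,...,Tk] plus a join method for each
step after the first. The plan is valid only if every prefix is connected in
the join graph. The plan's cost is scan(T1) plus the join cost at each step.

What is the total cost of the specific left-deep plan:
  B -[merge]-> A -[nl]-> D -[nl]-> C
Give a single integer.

step 1: scan B: cost=300, card=300
step 2: join A via merge
    card(P join A) = 300*150/(75) = 600
    cost = 300 + 300*9 + 150*8 + 300 + 150 = 4650
step 3: join D via nl
    card(P join D) = 600*500/(20) = 15000
    cost = 4650 + 600*500 = 304650
step 4: join C via nl
    card(P join C) = 15000*200/(20) = 150000
    cost = 304650 + 15000*200 = 3304650

3304650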